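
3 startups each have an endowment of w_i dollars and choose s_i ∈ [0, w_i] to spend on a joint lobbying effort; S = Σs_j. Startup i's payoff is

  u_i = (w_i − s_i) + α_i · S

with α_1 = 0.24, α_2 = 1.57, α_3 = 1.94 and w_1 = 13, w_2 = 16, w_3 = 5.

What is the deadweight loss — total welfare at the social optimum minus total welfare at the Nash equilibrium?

∂u_i/∂s_i = α_i − 1, so startup i contributes w_i if α_i > 1, else 0.
α_i > 1 for i ∈ {2, 3}; NE contributions (0, 16, 5), S = 21.
W^NE = Σw_i − S^NE + (Σα_i)·S^NE = 34 + 2.75·21 = 91.75.
Planner: ∂(Σu_j)/∂s_i = Σα_j − 1 = 2.75 > 0, so everyone contributes w_i; S^SO = 34, W^SO = 34 + 2.75·34 = 127.5.
Deadweight loss = 35.75.

35.75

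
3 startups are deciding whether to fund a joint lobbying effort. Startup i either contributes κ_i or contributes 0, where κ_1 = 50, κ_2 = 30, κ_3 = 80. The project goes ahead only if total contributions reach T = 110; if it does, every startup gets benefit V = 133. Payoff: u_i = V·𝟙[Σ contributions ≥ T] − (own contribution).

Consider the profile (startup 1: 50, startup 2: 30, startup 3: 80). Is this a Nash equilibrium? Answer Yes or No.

Total = 160 ≥ 110: provided.
Startup 1 (pledges 50, payoff 83): dropping to 0 → total 110, payoff 133. Profitable deviation.

No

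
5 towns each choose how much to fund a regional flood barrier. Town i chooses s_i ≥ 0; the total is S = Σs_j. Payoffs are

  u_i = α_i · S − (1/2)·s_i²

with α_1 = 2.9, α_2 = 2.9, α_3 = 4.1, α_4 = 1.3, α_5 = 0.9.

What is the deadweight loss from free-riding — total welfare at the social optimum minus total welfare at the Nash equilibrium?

Town i's FOC: ∂u_i/∂s_i = α_i − s_i = 0, so s_i* = α_i.
NE contributions = (2.9, 2.9, 4.1, 1.3, 0.9); S = 12.1.
W^NE = (Σα)·S − ½Σα_i² = 12.1² − ½·36.13 = 128.345.
Planner sets s_i = Σα_j = 12.1 for every i, so S^SO = 5·12.1 = 60.5.
W^SO = (Σα)·S^SO − ½·5·(Σα)² = (5/2)·12.1² = 366.025.
Deadweight loss = W^SO − W^NE = 237.68.

237.68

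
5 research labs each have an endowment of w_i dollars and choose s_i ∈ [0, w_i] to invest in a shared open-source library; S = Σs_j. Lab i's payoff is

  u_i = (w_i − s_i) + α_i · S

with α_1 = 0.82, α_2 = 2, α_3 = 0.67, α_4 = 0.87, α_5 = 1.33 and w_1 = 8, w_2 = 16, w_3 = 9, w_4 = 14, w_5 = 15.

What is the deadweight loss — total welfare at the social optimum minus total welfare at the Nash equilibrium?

∂u_i/∂s_i = α_i − 1, so lab i contributes w_i if α_i > 1, else 0.
α_i > 1 for i ∈ {2, 5}; NE contributions (0, 16, 0, 0, 15), S = 31.
W^NE = Σw_i − S^NE + (Σα_i)·S^NE = 62 + 4.69·31 = 207.39.
Planner: ∂(Σu_j)/∂s_i = Σα_j − 1 = 4.69 > 0, so everyone contributes w_i; S^SO = 62, W^SO = 62 + 4.69·62 = 352.78.
Deadweight loss = 145.39.

145.39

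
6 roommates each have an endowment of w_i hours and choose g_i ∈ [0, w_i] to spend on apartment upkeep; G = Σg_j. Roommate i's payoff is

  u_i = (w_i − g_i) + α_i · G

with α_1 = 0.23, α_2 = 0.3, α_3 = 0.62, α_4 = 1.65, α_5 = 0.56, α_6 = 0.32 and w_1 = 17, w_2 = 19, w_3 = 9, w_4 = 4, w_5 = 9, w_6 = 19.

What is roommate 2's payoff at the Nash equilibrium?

20.2

∂u_i/∂g_i = α_i − 1, so roommate i contributes w_i if α_i > 1, else 0.
α_i > 1 for i ∈ {4}; NE contributions (0, 0, 0, 4, 0, 0), G = 4.
u_2 = (19 − 0) + 0.3·4 = 20.2.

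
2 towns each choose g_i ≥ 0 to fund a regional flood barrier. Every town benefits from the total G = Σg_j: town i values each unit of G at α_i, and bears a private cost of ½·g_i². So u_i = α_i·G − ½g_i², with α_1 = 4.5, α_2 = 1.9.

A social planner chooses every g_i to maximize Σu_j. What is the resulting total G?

Planner FOC: ∂(Σu_j)/∂g_i = (Σα_j) − g_i = 0, so g_i^SO = Σα_j = 6.4 for every i; G^SO = 12.8.

12.8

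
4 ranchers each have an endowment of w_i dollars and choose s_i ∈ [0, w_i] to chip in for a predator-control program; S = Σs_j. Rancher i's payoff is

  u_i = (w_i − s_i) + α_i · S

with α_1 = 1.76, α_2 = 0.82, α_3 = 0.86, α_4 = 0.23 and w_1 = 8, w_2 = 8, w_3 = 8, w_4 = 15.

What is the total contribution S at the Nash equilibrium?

8

∂u_i/∂s_i = α_i − 1, so rancher i contributes w_i if α_i > 1, else 0.
α_i > 1 for i ∈ {1}; NE contributions (8, 0, 0, 0), S = 8.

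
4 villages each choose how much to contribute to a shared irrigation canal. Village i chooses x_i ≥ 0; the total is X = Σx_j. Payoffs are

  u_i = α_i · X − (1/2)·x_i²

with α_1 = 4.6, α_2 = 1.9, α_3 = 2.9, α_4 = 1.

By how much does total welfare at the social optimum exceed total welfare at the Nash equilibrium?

Village i's FOC: ∂u_i/∂x_i = α_i − x_i = 0, so x_i* = α_i.
NE contributions = (4.6, 1.9, 2.9, 1); X = 10.4.
W^NE = (Σα)·X − ½Σα_i² = 10.4² − ½·34.18 = 91.07.
Planner sets x_i = Σα_j = 10.4 for every i, so X^SO = 4·10.4 = 41.6.
W^SO = (Σα)·X^SO − ½·4·(Σα)² = (4/2)·10.4² = 216.32.
Deadweight loss = W^SO − W^NE = 125.25.

125.25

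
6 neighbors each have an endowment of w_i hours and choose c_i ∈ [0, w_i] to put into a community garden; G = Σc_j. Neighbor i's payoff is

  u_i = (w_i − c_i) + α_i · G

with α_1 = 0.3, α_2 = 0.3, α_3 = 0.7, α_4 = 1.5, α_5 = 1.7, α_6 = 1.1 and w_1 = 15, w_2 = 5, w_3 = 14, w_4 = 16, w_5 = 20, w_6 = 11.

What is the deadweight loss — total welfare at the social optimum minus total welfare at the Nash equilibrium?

156.4

∂u_i/∂c_i = α_i − 1, so neighbor i contributes w_i if α_i > 1, else 0.
α_i > 1 for i ∈ {4, 5, 6}; NE contributions (0, 0, 0, 16, 20, 11), G = 47.
W^NE = Σw_i − G^NE + (Σα_i)·G^NE = 81 + 4.6·47 = 297.2.
Planner: ∂(Σu_j)/∂c_i = Σα_j − 1 = 4.6 > 0, so everyone contributes w_i; G^SO = 81, W^SO = 81 + 4.6·81 = 453.6.
Deadweight loss = 156.4.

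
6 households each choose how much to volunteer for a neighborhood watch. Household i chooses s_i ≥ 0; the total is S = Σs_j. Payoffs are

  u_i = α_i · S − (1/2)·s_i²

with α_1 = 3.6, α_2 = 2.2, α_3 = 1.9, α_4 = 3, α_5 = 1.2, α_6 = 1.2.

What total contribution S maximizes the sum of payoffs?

78.6

Planner FOC: ∂(Σu_j)/∂s_i = (Σα_j) − s_i = 0, so s_i^SO = Σα_j = 13.1 for every i; S^SO = 78.6.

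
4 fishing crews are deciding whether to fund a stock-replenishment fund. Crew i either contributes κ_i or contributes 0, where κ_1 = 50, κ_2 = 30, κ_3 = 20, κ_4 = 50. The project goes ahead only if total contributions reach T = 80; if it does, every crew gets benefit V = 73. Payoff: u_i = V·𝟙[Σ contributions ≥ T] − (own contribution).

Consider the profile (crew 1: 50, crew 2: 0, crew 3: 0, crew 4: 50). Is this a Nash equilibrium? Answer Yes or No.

Total = 100 ≥ 80: provided.
Crew 1 (pledges 50, payoff 23): dropping to 0 → total 50, payoff 0. No gain.
Crew 2 (pledges 0, payoff 73): pledging 30 → total 130, payoff 43. No gain.
Crew 3 (pledges 0, payoff 73): pledging 20 → total 120, payoff 53. No gain.
Crew 4 (pledges 50, payoff 23): dropping to 0 → total 50, payoff 0. No gain.

Yes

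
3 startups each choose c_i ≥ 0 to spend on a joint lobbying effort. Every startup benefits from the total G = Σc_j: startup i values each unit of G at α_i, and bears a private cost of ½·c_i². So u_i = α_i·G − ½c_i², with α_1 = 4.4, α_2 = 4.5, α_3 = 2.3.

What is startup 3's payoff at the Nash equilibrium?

Startup i's FOC: ∂u_i/∂c_i = α_i − c_i = 0, so c_i* = α_i.
NE contributions = (4.4, 4.5, 2.3); G = 11.2.
u_3 = α_3·G − ½·(c_3)² = 2.3·11.2 − ½·2.3² = 23.115.

23.115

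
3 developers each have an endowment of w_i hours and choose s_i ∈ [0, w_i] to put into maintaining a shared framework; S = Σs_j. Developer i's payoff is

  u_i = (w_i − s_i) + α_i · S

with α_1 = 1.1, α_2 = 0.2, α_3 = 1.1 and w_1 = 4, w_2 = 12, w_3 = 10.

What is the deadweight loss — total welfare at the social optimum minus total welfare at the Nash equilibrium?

16.8

∂u_i/∂s_i = α_i − 1, so developer i contributes w_i if α_i > 1, else 0.
α_i > 1 for i ∈ {1, 3}; NE contributions (4, 0, 10), S = 14.
W^NE = Σw_i − S^NE + (Σα_i)·S^NE = 26 + 1.4·14 = 45.6.
Planner: ∂(Σu_j)/∂s_i = Σα_j − 1 = 1.4 > 0, so everyone contributes w_i; S^SO = 26, W^SO = 26 + 1.4·26 = 62.4.
Deadweight loss = 16.8.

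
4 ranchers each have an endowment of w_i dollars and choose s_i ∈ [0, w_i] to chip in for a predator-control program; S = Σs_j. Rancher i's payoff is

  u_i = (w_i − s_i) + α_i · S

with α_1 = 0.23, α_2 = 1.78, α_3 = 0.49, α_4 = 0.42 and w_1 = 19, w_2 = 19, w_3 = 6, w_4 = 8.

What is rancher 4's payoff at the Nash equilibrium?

∂u_i/∂s_i = α_i − 1, so rancher i contributes w_i if α_i > 1, else 0.
α_i > 1 for i ∈ {2}; NE contributions (0, 19, 0, 0), S = 19.
u_4 = (8 − 0) + 0.42·19 = 15.98.

15.98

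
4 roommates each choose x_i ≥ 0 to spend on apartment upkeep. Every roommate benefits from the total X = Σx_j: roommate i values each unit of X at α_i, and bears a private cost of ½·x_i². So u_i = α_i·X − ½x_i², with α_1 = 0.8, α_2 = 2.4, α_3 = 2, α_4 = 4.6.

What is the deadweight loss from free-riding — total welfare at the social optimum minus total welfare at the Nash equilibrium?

111.82

Roommate i's FOC: ∂u_i/∂x_i = α_i − x_i = 0, so x_i* = α_i.
NE contributions = (0.8, 2.4, 2, 4.6); X = 9.8.
W^NE = (Σα)·X − ½Σα_i² = 9.8² − ½·31.56 = 80.26.
Planner sets x_i = Σα_j = 9.8 for every i, so X^SO = 4·9.8 = 39.2.
W^SO = (Σα)·X^SO − ½·4·(Σα)² = (4/2)·9.8² = 192.08.
Deadweight loss = W^SO − W^NE = 111.82.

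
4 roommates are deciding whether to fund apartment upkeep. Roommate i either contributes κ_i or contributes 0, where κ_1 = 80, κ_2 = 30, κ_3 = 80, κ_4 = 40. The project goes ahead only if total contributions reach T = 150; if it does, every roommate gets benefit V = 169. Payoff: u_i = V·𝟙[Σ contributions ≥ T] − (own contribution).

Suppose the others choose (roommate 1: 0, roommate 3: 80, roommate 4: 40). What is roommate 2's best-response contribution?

Others' total = 120. Contributing 30 brings total to 150 ≥ 150: gain V − κ_2 = 139.
Best response: 30.

30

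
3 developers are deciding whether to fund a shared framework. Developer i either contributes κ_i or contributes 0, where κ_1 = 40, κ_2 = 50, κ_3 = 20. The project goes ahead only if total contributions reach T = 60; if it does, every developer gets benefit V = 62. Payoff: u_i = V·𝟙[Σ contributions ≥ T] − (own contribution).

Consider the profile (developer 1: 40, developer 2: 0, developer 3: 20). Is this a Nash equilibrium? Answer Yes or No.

Total = 60 ≥ 60: provided.
Developer 1 (pledges 40, payoff 22): dropping to 0 → total 20, payoff 0. No gain.
Developer 2 (pledges 0, payoff 62): pledging 50 → total 110, payoff 12. No gain.
Developer 3 (pledges 20, payoff 42): dropping to 0 → total 40, payoff 0. No gain.

Yes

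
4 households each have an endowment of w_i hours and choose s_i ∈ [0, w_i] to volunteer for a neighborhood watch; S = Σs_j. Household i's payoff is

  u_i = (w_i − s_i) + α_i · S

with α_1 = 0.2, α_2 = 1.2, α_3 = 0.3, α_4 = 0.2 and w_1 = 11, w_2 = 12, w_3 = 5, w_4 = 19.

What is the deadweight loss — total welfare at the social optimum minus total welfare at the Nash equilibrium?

∂u_i/∂s_i = α_i − 1, so household i contributes w_i if α_i > 1, else 0.
α_i > 1 for i ∈ {2}; NE contributions (0, 12, 0, 0), S = 12.
W^NE = Σw_i − S^NE + (Σα_i)·S^NE = 47 + 0.9·12 = 57.8.
Planner: ∂(Σu_j)/∂s_i = Σα_j − 1 = 0.9 > 0, so everyone contributes w_i; S^SO = 47, W^SO = 47 + 0.9·47 = 89.3.
Deadweight loss = 31.5.

31.5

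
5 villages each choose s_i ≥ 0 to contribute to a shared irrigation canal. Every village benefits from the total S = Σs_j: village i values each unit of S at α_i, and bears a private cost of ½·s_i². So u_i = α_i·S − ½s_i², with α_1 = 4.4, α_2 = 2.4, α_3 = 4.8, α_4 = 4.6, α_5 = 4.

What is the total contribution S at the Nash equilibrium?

Village i's FOC: ∂u_i/∂s_i = α_i − s_i = 0, so s_i* = α_i.
NE contributions = (4.4, 2.4, 4.8, 4.6, 4); S = 20.2.

20.2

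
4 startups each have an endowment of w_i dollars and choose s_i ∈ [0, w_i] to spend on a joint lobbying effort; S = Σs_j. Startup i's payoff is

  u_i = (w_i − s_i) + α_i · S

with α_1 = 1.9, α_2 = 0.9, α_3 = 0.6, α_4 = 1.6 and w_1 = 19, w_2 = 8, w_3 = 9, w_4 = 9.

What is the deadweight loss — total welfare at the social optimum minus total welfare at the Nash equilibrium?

∂u_i/∂s_i = α_i − 1, so startup i contributes w_i if α_i > 1, else 0.
α_i > 1 for i ∈ {1, 4}; NE contributions (19, 0, 0, 9), S = 28.
W^NE = Σw_i − S^NE + (Σα_i)·S^NE = 45 + 4·28 = 157.
Planner: ∂(Σu_j)/∂s_i = Σα_j − 1 = 4 > 0, so everyone contributes w_i; S^SO = 45, W^SO = 45 + 4·45 = 225.
Deadweight loss = 68.

68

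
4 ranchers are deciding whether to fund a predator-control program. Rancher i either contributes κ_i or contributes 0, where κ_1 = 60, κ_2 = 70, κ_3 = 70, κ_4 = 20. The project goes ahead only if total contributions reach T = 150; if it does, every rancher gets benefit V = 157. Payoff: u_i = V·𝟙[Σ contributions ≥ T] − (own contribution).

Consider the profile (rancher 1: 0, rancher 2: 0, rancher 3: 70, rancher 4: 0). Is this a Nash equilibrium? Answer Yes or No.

No

Total = 70 < 150: not provided.
Rancher 1 (pledges 0, payoff 0): pledging 60 → total 130, payoff -60. No gain.
Rancher 2 (pledges 0, payoff 0): pledging 70 → total 140, payoff -70. No gain.
Rancher 3 (pledges 70, payoff -70): dropping to 0 → total 0, payoff 0. Profitable deviation.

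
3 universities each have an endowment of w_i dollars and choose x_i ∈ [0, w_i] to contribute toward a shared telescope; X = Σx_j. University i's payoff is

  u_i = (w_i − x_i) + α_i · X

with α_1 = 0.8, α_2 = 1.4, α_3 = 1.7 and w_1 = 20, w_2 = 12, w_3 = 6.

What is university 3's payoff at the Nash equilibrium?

∂u_i/∂x_i = α_i − 1, so university i contributes w_i if α_i > 1, else 0.
α_i > 1 for i ∈ {2, 3}; NE contributions (0, 12, 6), X = 18.
u_3 = (6 − 6) + 1.7·18 = 30.6.

30.6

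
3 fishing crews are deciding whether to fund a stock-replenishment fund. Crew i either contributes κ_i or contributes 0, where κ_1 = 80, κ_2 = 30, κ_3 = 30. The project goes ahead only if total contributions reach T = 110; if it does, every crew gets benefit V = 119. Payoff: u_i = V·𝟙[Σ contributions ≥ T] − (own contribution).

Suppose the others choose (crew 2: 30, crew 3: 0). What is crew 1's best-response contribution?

80

Others' total = 30. Contributing 80 brings total to 110 ≥ 110: gain V − κ_1 = 39.
Best response: 80.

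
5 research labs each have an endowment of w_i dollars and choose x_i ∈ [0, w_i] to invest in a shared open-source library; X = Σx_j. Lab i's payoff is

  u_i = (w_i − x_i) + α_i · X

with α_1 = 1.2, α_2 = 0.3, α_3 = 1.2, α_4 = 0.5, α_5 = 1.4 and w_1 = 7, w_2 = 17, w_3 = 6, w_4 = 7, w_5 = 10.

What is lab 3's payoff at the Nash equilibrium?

∂u_i/∂x_i = α_i − 1, so lab i contributes w_i if α_i > 1, else 0.
α_i > 1 for i ∈ {1, 3, 5}; NE contributions (7, 0, 6, 0, 10), X = 23.
u_3 = (6 − 6) + 1.2·23 = 27.6.

27.6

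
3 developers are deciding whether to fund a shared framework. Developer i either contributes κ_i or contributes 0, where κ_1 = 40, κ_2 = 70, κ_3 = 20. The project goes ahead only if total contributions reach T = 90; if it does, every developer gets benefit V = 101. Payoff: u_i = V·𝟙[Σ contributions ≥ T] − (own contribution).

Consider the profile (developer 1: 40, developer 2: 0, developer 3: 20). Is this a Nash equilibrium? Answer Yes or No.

Total = 60 < 90: not provided.
Developer 1 (pledges 40, payoff -40): dropping to 0 → total 20, payoff 0. Profitable deviation.

No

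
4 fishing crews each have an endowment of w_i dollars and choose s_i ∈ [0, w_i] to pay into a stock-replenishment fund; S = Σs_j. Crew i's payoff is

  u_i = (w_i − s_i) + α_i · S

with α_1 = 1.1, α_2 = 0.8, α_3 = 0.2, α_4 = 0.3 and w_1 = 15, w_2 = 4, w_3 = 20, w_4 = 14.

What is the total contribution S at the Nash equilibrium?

∂u_i/∂s_i = α_i − 1, so crew i contributes w_i if α_i > 1, else 0.
α_i > 1 for i ∈ {1}; NE contributions (15, 0, 0, 0), S = 15.

15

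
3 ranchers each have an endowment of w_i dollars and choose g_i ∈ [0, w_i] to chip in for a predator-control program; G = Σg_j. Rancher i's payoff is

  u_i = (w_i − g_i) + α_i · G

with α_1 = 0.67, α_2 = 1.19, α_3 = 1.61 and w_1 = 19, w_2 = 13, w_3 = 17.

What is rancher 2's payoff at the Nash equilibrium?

∂u_i/∂g_i = α_i − 1, so rancher i contributes w_i if α_i > 1, else 0.
α_i > 1 for i ∈ {2, 3}; NE contributions (0, 13, 17), G = 30.
u_2 = (13 − 13) + 1.19·30 = 35.7.

35.7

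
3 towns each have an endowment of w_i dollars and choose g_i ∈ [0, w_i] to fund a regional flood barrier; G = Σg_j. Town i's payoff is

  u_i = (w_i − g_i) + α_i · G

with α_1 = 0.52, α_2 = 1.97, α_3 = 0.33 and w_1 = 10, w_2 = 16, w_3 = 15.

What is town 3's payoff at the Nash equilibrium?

∂u_i/∂g_i = α_i − 1, so town i contributes w_i if α_i > 1, else 0.
α_i > 1 for i ∈ {2}; NE contributions (0, 16, 0), G = 16.
u_3 = (15 − 0) + 0.33·16 = 20.28.

20.28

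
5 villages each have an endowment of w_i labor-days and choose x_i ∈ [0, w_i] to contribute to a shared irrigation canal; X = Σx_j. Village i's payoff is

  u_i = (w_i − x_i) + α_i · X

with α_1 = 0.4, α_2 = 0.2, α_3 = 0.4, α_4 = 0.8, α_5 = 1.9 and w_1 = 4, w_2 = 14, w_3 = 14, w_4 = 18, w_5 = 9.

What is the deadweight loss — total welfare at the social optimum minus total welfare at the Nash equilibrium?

∂u_i/∂x_i = α_i − 1, so village i contributes w_i if α_i > 1, else 0.
α_i > 1 for i ∈ {5}; NE contributions (0, 0, 0, 0, 9), X = 9.
W^NE = Σw_i − X^NE + (Σα_i)·X^NE = 59 + 2.7·9 = 83.3.
Planner: ∂(Σu_j)/∂x_i = Σα_j − 1 = 2.7 > 0, so everyone contributes w_i; X^SO = 59, W^SO = 59 + 2.7·59 = 218.3.
Deadweight loss = 135.

135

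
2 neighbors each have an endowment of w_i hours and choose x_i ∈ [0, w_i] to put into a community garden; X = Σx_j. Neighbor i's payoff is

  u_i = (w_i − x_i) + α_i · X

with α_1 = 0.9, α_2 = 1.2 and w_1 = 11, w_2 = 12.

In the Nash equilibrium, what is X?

12

∂u_i/∂x_i = α_i − 1, so neighbor i contributes w_i if α_i > 1, else 0.
α_i > 1 for i ∈ {2}; NE contributions (0, 12), X = 12.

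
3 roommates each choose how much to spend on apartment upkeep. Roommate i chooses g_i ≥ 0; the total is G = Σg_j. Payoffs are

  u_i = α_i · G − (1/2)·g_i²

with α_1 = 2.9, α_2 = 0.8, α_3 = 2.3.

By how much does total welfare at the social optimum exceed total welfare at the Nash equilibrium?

25.17

Roommate i's FOC: ∂u_i/∂g_i = α_i − g_i = 0, so g_i* = α_i.
NE contributions = (2.9, 0.8, 2.3); G = 6.
W^NE = (Σα)·G − ½Σα_i² = 6² − ½·14.34 = 28.83.
Planner sets g_i = Σα_j = 6 for every i, so G^SO = 3·6 = 18.
W^SO = (Σα)·G^SO − ½·3·(Σα)² = (3/2)·6² = 54.
Deadweight loss = W^SO − W^NE = 25.17.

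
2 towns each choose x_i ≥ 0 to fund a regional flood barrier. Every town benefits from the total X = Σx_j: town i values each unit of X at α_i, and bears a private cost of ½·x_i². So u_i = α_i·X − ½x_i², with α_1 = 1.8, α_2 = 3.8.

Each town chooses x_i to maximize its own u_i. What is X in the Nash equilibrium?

5.6

Town i's FOC: ∂u_i/∂x_i = α_i − x_i = 0, so x_i* = α_i.
NE contributions = (1.8, 3.8); X = 5.6.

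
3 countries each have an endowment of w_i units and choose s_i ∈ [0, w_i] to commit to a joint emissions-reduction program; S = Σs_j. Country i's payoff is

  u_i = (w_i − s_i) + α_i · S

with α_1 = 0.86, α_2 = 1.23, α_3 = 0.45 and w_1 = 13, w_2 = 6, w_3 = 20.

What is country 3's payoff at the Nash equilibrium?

22.7

∂u_i/∂s_i = α_i − 1, so country i contributes w_i if α_i > 1, else 0.
α_i > 1 for i ∈ {2}; NE contributions (0, 6, 0), S = 6.
u_3 = (20 − 0) + 0.45·6 = 22.7.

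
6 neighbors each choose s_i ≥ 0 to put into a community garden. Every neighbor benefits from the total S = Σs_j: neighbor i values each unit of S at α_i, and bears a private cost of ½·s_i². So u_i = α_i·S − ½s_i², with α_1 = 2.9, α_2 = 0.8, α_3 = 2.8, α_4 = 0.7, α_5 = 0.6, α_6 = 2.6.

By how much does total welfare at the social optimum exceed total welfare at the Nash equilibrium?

228.57

Neighbor i's FOC: ∂u_i/∂s_i = α_i − s_i = 0, so s_i* = α_i.
NE contributions = (2.9, 0.8, 2.8, 0.7, 0.6, 2.6); S = 10.4.
W^NE = (Σα)·S − ½Σα_i² = 10.4² − ½·24.5 = 95.91.
Planner sets s_i = Σα_j = 10.4 for every i, so S^SO = 6·10.4 = 62.4.
W^SO = (Σα)·S^SO − ½·6·(Σα)² = (6/2)·10.4² = 324.48.
Deadweight loss = W^SO − W^NE = 228.57.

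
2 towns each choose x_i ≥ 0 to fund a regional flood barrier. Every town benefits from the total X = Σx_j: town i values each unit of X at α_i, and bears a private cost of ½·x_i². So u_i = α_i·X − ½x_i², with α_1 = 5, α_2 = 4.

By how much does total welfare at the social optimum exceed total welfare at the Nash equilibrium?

Town i's FOC: ∂u_i/∂x_i = α_i − x_i = 0, so x_i* = α_i.
NE contributions = (5, 4); X = 9.
W^NE = (Σα)·X − ½Σα_i² = 9² − ½·41 = 60.5.
Planner sets x_i = Σα_j = 9 for every i, so X^SO = 2·9 = 18.
W^SO = (Σα)·X^SO − ½·2·(Σα)² = (2/2)·9² = 81.
Deadweight loss = W^SO − W^NE = 20.5.

20.5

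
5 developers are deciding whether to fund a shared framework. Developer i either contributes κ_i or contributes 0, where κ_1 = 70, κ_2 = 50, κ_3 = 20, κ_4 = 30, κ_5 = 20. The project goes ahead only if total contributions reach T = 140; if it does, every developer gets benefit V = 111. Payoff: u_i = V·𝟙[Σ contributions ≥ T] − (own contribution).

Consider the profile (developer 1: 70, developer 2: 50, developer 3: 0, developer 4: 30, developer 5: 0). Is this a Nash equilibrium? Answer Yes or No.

Yes

Total = 150 ≥ 140: provided.
Developer 1 (pledges 70, payoff 41): dropping to 0 → total 80, payoff 0. No gain.
Developer 2 (pledges 50, payoff 61): dropping to 0 → total 100, payoff 0. No gain.
Developer 3 (pledges 0, payoff 111): pledging 20 → total 170, payoff 91. No gain.
Developer 4 (pledges 30, payoff 81): dropping to 0 → total 120, payoff 0. No gain.
Developer 5 (pledges 0, payoff 111): pledging 20 → total 170, payoff 91. No gain.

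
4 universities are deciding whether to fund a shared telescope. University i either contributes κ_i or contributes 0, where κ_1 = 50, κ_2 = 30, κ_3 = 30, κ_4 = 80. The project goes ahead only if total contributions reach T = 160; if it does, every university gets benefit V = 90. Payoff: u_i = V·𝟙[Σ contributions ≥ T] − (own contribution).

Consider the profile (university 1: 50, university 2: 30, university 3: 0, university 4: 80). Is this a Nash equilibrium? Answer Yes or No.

Yes

Total = 160 ≥ 160: provided.
University 1 (pledges 50, payoff 40): dropping to 0 → total 110, payoff 0. No gain.
University 2 (pledges 30, payoff 60): dropping to 0 → total 130, payoff 0. No gain.
University 3 (pledges 0, payoff 90): pledging 30 → total 190, payoff 60. No gain.
University 4 (pledges 80, payoff 10): dropping to 0 → total 80, payoff 0. No gain.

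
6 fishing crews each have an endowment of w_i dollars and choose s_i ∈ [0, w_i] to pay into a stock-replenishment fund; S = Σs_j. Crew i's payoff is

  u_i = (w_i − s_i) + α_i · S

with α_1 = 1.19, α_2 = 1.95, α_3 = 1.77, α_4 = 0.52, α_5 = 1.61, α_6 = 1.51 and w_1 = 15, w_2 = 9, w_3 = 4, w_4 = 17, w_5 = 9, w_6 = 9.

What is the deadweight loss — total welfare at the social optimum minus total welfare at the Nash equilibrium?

∂u_i/∂s_i = α_i − 1, so crew i contributes w_i if α_i > 1, else 0.
α_i > 1 for i ∈ {1, 2, 3, 5, 6}; NE contributions (15, 9, 4, 0, 9, 9), S = 46.
W^NE = Σw_i − S^NE + (Σα_i)·S^NE = 63 + 7.55·46 = 410.3.
Planner: ∂(Σu_j)/∂s_i = Σα_j − 1 = 7.55 > 0, so everyone contributes w_i; S^SO = 63, W^SO = 63 + 7.55·63 = 538.65.
Deadweight loss = 128.35.

128.35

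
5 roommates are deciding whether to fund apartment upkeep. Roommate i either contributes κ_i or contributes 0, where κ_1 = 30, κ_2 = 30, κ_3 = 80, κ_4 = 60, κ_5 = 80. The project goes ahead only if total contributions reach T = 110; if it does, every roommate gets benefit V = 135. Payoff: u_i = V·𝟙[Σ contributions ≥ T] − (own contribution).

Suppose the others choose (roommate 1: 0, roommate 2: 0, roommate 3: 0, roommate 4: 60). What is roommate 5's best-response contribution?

Others' total = 60. Contributing 80 brings total to 140 ≥ 110: gain V − κ_5 = 55.
Best response: 80.

80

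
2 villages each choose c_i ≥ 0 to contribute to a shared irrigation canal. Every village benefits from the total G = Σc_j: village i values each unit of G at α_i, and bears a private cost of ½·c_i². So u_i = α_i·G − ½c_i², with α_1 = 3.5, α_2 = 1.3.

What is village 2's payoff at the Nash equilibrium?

5.395

Village i's FOC: ∂u_i/∂c_i = α_i − c_i = 0, so c_i* = α_i.
NE contributions = (3.5, 1.3); G = 4.8.
u_2 = α_2·G − ½·(c_2)² = 1.3·4.8 − ½·1.3² = 5.395.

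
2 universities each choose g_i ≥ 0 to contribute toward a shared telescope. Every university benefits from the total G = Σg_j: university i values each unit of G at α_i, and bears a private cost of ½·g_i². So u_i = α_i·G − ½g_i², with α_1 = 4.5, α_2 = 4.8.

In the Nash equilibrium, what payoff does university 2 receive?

33.12

University i's FOC: ∂u_i/∂g_i = α_i − g_i = 0, so g_i* = α_i.
NE contributions = (4.5, 4.8); G = 9.3.
u_2 = α_2·G − ½·(g_2)² = 4.8·9.3 − ½·4.8² = 33.12.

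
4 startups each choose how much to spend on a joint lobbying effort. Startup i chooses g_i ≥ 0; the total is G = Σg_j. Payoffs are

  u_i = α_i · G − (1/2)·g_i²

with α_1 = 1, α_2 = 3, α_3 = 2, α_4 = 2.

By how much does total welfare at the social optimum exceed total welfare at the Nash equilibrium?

73

Startup i's FOC: ∂u_i/∂g_i = α_i − g_i = 0, so g_i* = α_i.
NE contributions = (1, 3, 2, 2); G = 8.
W^NE = (Σα)·G − ½Σα_i² = 8² − ½·18 = 55.
Planner sets g_i = Σα_j = 8 for every i, so G^SO = 4·8 = 32.
W^SO = (Σα)·G^SO − ½·4·(Σα)² = (4/2)·8² = 128.
Deadweight loss = W^SO − W^NE = 73.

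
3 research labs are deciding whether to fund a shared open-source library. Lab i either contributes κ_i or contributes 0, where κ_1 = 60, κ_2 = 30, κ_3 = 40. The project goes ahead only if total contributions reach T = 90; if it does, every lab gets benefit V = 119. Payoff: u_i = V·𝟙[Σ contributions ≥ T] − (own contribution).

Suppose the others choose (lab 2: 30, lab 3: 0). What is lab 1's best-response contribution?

60

Others' total = 30. Contributing 60 brings total to 90 ≥ 90: gain V − κ_1 = 59.
Best response: 60.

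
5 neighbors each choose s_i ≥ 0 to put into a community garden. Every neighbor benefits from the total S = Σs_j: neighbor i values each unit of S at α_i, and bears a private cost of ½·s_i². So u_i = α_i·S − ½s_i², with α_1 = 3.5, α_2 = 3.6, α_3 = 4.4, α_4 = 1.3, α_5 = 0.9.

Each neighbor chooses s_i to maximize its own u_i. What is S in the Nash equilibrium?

Neighbor i's FOC: ∂u_i/∂s_i = α_i − s_i = 0, so s_i* = α_i.
NE contributions = (3.5, 3.6, 4.4, 1.3, 0.9); S = 13.7.

13.7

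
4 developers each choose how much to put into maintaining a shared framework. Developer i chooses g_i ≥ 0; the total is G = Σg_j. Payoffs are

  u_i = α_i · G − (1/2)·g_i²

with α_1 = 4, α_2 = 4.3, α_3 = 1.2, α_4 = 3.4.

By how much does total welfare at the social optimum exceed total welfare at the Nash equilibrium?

Developer i's FOC: ∂u_i/∂g_i = α_i − g_i = 0, so g_i* = α_i.
NE contributions = (4, 4.3, 1.2, 3.4); G = 12.9.
W^NE = (Σα)·G − ½Σα_i² = 12.9² − ½·47.49 = 142.665.
Planner sets g_i = Σα_j = 12.9 for every i, so G^SO = 4·12.9 = 51.6.
W^SO = (Σα)·G^SO − ½·4·(Σα)² = (4/2)·12.9² = 332.82.
Deadweight loss = W^SO − W^NE = 190.155.

190.155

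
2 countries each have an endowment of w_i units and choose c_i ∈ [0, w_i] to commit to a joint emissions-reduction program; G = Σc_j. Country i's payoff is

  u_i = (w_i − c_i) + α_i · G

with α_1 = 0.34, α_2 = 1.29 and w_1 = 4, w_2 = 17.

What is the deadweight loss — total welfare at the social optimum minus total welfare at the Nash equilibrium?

∂u_i/∂c_i = α_i − 1, so country i contributes w_i if α_i > 1, else 0.
α_i > 1 for i ∈ {2}; NE contributions (0, 17), G = 17.
W^NE = Σw_i − G^NE + (Σα_i)·G^NE = 21 + 0.63·17 = 31.71.
Planner: ∂(Σu_j)/∂c_i = Σα_j − 1 = 0.63 > 0, so everyone contributes w_i; G^SO = 21, W^SO = 21 + 0.63·21 = 34.23.
Deadweight loss = 2.52.

2.52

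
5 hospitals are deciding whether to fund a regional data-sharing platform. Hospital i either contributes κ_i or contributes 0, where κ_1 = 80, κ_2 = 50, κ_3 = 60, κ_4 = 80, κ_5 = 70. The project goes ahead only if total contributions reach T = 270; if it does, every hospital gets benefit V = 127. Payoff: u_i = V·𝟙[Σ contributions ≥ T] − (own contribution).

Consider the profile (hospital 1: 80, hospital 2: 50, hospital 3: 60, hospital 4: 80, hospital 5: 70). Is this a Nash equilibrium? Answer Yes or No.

Total = 340 ≥ 270: provided.
Hospital 1 (pledges 80, payoff 47): dropping to 0 → total 260, payoff 0. No gain.
Hospital 2 (pledges 50, payoff 77): dropping to 0 → total 290, payoff 127. Profitable deviation.

No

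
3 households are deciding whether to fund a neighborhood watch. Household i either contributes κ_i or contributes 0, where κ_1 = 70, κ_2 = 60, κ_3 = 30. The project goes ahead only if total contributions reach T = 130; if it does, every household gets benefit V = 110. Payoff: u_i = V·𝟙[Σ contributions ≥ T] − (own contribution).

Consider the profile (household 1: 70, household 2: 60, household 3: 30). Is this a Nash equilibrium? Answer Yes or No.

No

Total = 160 ≥ 130: provided.
Household 1 (pledges 70, payoff 40): dropping to 0 → total 90, payoff 0. No gain.
Household 2 (pledges 60, payoff 50): dropping to 0 → total 100, payoff 0. No gain.
Household 3 (pledges 30, payoff 80): dropping to 0 → total 130, payoff 110. Profitable deviation.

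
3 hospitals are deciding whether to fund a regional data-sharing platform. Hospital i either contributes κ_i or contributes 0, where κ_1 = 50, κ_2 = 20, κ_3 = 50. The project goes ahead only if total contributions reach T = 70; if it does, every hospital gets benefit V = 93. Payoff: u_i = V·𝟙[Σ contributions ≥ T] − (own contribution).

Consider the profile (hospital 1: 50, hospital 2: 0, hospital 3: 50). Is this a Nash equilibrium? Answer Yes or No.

Total = 100 ≥ 70: provided.
Hospital 1 (pledges 50, payoff 43): dropping to 0 → total 50, payoff 0. No gain.
Hospital 2 (pledges 0, payoff 93): pledging 20 → total 120, payoff 73. No gain.
Hospital 3 (pledges 50, payoff 43): dropping to 0 → total 50, payoff 0. No gain.

Yes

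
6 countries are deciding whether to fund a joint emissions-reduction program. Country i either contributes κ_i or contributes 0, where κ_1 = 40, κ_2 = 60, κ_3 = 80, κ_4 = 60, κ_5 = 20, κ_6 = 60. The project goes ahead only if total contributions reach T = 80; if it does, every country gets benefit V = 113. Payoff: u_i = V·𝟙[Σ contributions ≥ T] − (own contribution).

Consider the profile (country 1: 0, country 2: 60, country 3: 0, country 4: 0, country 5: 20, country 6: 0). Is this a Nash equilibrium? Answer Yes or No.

Total = 80 ≥ 80: provided.
Country 1 (pledges 0, payoff 113): pledging 40 → total 120, payoff 73. No gain.
Country 2 (pledges 60, payoff 53): dropping to 0 → total 20, payoff 0. No gain.
Country 3 (pledges 0, payoff 113): pledging 80 → total 160, payoff 33. No gain.
Country 4 (pledges 0, payoff 113): pledging 60 → total 140, payoff 53. No gain.
Country 5 (pledges 20, payoff 93): dropping to 0 → total 60, payoff 0. No gain.
Country 6 (pledges 0, payoff 113): pledging 60 → total 140, payoff 53. No gain.

Yes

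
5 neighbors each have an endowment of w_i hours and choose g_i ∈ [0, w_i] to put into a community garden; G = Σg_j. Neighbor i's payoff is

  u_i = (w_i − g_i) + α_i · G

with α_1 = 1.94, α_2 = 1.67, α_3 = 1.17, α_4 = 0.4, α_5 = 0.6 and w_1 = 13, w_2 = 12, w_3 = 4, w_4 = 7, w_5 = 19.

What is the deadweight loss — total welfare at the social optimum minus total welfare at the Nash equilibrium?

124.28

∂u_i/∂g_i = α_i − 1, so neighbor i contributes w_i if α_i > 1, else 0.
α_i > 1 for i ∈ {1, 2, 3}; NE contributions (13, 12, 4, 0, 0), G = 29.
W^NE = Σw_i − G^NE + (Σα_i)·G^NE = 55 + 4.78·29 = 193.62.
Planner: ∂(Σu_j)/∂g_i = Σα_j − 1 = 4.78 > 0, so everyone contributes w_i; G^SO = 55, W^SO = 55 + 4.78·55 = 317.9.
Deadweight loss = 124.28.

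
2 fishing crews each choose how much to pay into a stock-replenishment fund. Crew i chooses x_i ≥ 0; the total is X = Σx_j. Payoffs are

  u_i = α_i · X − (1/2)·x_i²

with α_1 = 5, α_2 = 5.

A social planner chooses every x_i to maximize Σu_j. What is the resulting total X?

Planner FOC: ∂(Σu_j)/∂x_i = (Σα_j) − x_i = 0, so x_i^SO = Σα_j = 10 for every i; X^SO = 20.

20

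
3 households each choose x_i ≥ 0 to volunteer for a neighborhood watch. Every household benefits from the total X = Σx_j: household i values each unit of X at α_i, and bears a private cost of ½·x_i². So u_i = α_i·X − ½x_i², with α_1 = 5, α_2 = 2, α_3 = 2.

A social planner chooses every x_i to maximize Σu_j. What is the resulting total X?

27

Planner FOC: ∂(Σu_j)/∂x_i = (Σα_j) − x_i = 0, so x_i^SO = Σα_j = 9 for every i; X^SO = 27.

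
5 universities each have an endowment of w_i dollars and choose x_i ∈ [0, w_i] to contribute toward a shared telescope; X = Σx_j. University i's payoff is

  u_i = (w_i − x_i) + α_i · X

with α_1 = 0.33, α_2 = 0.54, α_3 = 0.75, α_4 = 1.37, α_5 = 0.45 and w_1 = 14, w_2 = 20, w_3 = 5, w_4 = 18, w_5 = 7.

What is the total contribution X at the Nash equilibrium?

∂u_i/∂x_i = α_i − 1, so university i contributes w_i if α_i > 1, else 0.
α_i > 1 for i ∈ {4}; NE contributions (0, 0, 0, 18, 0), X = 18.

18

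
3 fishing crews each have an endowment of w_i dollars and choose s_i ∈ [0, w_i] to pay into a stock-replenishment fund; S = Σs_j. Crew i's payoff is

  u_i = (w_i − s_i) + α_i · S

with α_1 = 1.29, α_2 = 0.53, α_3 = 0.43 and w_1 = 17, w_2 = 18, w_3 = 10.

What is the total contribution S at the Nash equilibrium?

∂u_i/∂s_i = α_i − 1, so crew i contributes w_i if α_i > 1, else 0.
α_i > 1 for i ∈ {1}; NE contributions (17, 0, 0), S = 17.

17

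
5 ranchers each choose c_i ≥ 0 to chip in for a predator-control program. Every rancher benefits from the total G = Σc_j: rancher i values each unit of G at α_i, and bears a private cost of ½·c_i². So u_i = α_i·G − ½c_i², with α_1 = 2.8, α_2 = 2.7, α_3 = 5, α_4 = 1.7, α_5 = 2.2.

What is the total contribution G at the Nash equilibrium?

14.4

Rancher i's FOC: ∂u_i/∂c_i = α_i − c_i = 0, so c_i* = α_i.
NE contributions = (2.8, 2.7, 5, 1.7, 2.2); G = 14.4.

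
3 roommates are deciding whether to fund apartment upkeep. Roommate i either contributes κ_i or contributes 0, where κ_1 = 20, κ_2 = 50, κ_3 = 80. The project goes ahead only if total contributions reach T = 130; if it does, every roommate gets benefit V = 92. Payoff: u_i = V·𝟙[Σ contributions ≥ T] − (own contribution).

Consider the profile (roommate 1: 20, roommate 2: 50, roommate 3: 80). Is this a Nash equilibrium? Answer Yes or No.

Total = 150 ≥ 130: provided.
Roommate 1 (pledges 20, payoff 72): dropping to 0 → total 130, payoff 92. Profitable deviation.

No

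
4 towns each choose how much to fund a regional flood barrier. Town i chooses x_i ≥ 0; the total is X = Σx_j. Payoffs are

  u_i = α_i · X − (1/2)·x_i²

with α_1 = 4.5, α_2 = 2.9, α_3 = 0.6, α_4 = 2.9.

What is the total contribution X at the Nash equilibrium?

Town i's FOC: ∂u_i/∂x_i = α_i − x_i = 0, so x_i* = α_i.
NE contributions = (4.5, 2.9, 0.6, 2.9); X = 10.9.

10.9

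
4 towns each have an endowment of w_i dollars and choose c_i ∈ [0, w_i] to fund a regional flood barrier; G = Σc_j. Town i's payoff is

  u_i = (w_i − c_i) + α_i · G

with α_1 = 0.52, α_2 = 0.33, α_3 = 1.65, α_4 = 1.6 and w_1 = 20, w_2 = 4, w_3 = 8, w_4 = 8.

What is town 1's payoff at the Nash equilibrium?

28.32

∂u_i/∂c_i = α_i − 1, so town i contributes w_i if α_i > 1, else 0.
α_i > 1 for i ∈ {3, 4}; NE contributions (0, 0, 8, 8), G = 16.
u_1 = (20 − 0) + 0.52·16 = 28.32.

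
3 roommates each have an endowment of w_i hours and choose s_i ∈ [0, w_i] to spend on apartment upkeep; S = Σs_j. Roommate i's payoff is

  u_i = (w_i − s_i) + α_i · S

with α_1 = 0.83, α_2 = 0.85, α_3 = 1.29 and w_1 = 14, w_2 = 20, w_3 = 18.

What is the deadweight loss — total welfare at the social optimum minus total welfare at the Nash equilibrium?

66.98

∂u_i/∂s_i = α_i − 1, so roommate i contributes w_i if α_i > 1, else 0.
α_i > 1 for i ∈ {3}; NE contributions (0, 0, 18), S = 18.
W^NE = Σw_i − S^NE + (Σα_i)·S^NE = 52 + 1.97·18 = 87.46.
Planner: ∂(Σu_j)/∂s_i = Σα_j − 1 = 1.97 > 0, so everyone contributes w_i; S^SO = 52, W^SO = 52 + 1.97·52 = 154.44.
Deadweight loss = 66.98.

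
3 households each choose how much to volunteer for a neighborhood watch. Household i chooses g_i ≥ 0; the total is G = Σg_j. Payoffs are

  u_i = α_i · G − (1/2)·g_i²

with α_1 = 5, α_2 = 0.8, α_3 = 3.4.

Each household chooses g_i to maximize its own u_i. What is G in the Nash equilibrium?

9.2

Household i's FOC: ∂u_i/∂g_i = α_i − g_i = 0, so g_i* = α_i.
NE contributions = (5, 0.8, 3.4); G = 9.2.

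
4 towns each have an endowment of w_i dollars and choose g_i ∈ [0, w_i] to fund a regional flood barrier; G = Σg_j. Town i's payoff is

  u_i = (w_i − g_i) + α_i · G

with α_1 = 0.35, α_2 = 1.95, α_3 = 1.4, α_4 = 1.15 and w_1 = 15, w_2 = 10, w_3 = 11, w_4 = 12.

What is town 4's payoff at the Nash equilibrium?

∂u_i/∂g_i = α_i − 1, so town i contributes w_i if α_i > 1, else 0.
α_i > 1 for i ∈ {2, 3, 4}; NE contributions (0, 10, 11, 12), G = 33.
u_4 = (12 − 12) + 1.15·33 = 37.95.

37.95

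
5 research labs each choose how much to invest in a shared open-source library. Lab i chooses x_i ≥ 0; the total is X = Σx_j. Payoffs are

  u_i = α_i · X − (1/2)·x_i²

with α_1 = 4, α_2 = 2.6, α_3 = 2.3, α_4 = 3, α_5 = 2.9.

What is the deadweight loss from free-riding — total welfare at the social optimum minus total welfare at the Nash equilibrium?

Lab i's FOC: ∂u_i/∂x_i = α_i − x_i = 0, so x_i* = α_i.
NE contributions = (4, 2.6, 2.3, 3, 2.9); X = 14.8.
W^NE = (Σα)·X − ½Σα_i² = 14.8² − ½·45.46 = 196.31.
Planner sets x_i = Σα_j = 14.8 for every i, so X^SO = 5·14.8 = 74.
W^SO = (Σα)·X^SO − ½·5·(Σα)² = (5/2)·14.8² = 547.6.
Deadweight loss = W^SO − W^NE = 351.29.

351.29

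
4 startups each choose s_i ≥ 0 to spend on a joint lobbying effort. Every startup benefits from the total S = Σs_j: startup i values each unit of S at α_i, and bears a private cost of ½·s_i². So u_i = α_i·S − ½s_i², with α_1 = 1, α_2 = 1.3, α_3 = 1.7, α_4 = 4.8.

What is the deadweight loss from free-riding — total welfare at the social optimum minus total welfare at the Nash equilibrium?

91.75

Startup i's FOC: ∂u_i/∂s_i = α_i − s_i = 0, so s_i* = α_i.
NE contributions = (1, 1.3, 1.7, 4.8); S = 8.8.
W^NE = (Σα)·S − ½Σα_i² = 8.8² − ½·28.62 = 63.13.
Planner sets s_i = Σα_j = 8.8 for every i, so S^SO = 4·8.8 = 35.2.
W^SO = (Σα)·S^SO − ½·4·(Σα)² = (4/2)·8.8² = 154.88.
Deadweight loss = W^SO − W^NE = 91.75.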